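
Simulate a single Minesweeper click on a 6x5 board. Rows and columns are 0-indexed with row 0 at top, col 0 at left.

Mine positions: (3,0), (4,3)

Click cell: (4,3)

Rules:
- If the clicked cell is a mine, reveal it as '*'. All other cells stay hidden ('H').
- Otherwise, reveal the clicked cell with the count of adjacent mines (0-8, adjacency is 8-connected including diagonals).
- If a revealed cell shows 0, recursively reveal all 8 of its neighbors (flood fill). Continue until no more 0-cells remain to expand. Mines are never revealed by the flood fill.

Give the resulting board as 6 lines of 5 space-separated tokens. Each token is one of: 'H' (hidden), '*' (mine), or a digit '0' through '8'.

H H H H H
H H H H H
H H H H H
H H H H H
H H H * H
H H H H H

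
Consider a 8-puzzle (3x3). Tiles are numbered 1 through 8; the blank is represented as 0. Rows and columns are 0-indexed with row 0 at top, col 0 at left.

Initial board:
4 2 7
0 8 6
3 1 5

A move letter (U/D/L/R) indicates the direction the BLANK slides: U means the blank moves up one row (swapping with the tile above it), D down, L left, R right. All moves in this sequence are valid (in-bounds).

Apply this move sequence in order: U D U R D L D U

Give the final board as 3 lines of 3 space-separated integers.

After move 1 (U):
0 2 7
4 8 6
3 1 5

After move 2 (D):
4 2 7
0 8 6
3 1 5

After move 3 (U):
0 2 7
4 8 6
3 1 5

After move 4 (R):
2 0 7
4 8 6
3 1 5

After move 5 (D):
2 8 7
4 0 6
3 1 5

After move 6 (L):
2 8 7
0 4 6
3 1 5

After move 7 (D):
2 8 7
3 4 6
0 1 5

After move 8 (U):
2 8 7
0 4 6
3 1 5

Answer: 2 8 7
0 4 6
3 1 5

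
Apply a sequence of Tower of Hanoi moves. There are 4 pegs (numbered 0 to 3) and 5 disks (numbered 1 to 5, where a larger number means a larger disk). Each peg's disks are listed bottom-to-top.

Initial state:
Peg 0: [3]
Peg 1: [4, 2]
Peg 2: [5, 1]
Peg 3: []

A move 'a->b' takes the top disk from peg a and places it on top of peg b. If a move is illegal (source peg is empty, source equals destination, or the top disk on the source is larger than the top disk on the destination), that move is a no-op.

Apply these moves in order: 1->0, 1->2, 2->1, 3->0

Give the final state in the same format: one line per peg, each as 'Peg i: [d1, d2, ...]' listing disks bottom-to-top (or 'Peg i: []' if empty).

After move 1 (1->0):
Peg 0: [3, 2]
Peg 1: [4]
Peg 2: [5, 1]
Peg 3: []

After move 2 (1->2):
Peg 0: [3, 2]
Peg 1: [4]
Peg 2: [5, 1]
Peg 3: []

After move 3 (2->1):
Peg 0: [3, 2]
Peg 1: [4, 1]
Peg 2: [5]
Peg 3: []

After move 4 (3->0):
Peg 0: [3, 2]
Peg 1: [4, 1]
Peg 2: [5]
Peg 3: []

Answer: Peg 0: [3, 2]
Peg 1: [4, 1]
Peg 2: [5]
Peg 3: []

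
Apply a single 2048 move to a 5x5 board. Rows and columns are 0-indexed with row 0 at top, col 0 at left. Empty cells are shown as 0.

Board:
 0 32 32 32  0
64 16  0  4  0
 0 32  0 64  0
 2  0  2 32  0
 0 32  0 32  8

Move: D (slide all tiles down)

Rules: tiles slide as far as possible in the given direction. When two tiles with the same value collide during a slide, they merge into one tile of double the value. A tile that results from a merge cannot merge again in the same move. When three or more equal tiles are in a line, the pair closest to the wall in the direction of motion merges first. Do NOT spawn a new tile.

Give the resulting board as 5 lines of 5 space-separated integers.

Slide down:
col 0: [0, 64, 0, 2, 0] -> [0, 0, 0, 64, 2]
col 1: [32, 16, 32, 0, 32] -> [0, 0, 32, 16, 64]
col 2: [32, 0, 0, 2, 0] -> [0, 0, 0, 32, 2]
col 3: [32, 4, 64, 32, 32] -> [0, 32, 4, 64, 64]
col 4: [0, 0, 0, 0, 8] -> [0, 0, 0, 0, 8]

Answer:  0  0  0  0  0
 0  0  0 32  0
 0 32  0  4  0
64 16 32 64  0
 2 64  2 64  8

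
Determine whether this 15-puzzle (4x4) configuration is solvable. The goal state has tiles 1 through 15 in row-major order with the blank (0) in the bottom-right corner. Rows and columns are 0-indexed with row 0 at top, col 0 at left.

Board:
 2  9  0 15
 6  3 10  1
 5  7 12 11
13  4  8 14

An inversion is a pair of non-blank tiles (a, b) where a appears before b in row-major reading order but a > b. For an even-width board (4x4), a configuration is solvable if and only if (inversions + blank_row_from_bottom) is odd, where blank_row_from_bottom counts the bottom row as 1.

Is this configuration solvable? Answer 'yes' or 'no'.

Inversions: 39
Blank is in row 0 (0-indexed from top), which is row 4 counting from the bottom (bottom = 1).
39 + 4 = 43, which is odd, so the puzzle is solvable.

Answer: yes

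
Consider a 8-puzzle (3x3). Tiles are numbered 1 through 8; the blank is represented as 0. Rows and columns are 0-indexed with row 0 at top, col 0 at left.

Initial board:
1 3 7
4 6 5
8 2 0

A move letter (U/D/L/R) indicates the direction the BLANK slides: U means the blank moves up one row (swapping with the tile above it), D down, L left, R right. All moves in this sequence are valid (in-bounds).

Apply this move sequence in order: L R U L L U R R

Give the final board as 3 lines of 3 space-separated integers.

After move 1 (L):
1 3 7
4 6 5
8 0 2

After move 2 (R):
1 3 7
4 6 5
8 2 0

After move 3 (U):
1 3 7
4 6 0
8 2 5

After move 4 (L):
1 3 7
4 0 6
8 2 5

After move 5 (L):
1 3 7
0 4 6
8 2 5

After move 6 (U):
0 3 7
1 4 6
8 2 5

After move 7 (R):
3 0 7
1 4 6
8 2 5

After move 8 (R):
3 7 0
1 4 6
8 2 5

Answer: 3 7 0
1 4 6
8 2 5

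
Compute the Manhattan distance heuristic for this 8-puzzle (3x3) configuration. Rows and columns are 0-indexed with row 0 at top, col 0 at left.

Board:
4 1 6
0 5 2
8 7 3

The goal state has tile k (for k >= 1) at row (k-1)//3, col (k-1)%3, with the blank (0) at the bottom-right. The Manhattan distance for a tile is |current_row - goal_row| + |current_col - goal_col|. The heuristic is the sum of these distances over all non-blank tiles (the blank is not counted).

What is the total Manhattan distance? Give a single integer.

Tile 4: (0,0)->(1,0) = 1
Tile 1: (0,1)->(0,0) = 1
Tile 6: (0,2)->(1,2) = 1
Tile 5: (1,1)->(1,1) = 0
Tile 2: (1,2)->(0,1) = 2
Tile 8: (2,0)->(2,1) = 1
Tile 7: (2,1)->(2,0) = 1
Tile 3: (2,2)->(0,2) = 2
Sum: 1 + 1 + 1 + 0 + 2 + 1 + 1 + 2 = 9

Answer: 9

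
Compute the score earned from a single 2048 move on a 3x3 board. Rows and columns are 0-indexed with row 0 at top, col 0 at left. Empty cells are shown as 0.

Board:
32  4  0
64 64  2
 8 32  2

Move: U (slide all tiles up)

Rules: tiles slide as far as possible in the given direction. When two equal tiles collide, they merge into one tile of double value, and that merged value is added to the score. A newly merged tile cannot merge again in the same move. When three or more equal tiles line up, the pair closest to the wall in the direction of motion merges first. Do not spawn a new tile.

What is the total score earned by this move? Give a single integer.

Slide up:
col 0: [32, 64, 8] -> [32, 64, 8]  score +0 (running 0)
col 1: [4, 64, 32] -> [4, 64, 32]  score +0 (running 0)
col 2: [0, 2, 2] -> [4, 0, 0]  score +4 (running 4)
Board after move:
32  4  4
64 64  0
 8 32  0

Answer: 4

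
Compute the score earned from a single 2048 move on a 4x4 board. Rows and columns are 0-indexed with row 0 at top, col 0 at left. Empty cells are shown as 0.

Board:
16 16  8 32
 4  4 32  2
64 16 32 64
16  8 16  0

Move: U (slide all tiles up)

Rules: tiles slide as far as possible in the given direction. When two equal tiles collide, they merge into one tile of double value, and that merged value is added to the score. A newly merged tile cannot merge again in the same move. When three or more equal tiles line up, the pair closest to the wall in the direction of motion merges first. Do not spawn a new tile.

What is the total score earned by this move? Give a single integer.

Answer: 64

Derivation:
Slide up:
col 0: [16, 4, 64, 16] -> [16, 4, 64, 16]  score +0 (running 0)
col 1: [16, 4, 16, 8] -> [16, 4, 16, 8]  score +0 (running 0)
col 2: [8, 32, 32, 16] -> [8, 64, 16, 0]  score +64 (running 64)
col 3: [32, 2, 64, 0] -> [32, 2, 64, 0]  score +0 (running 64)
Board after move:
16 16  8 32
 4  4 64  2
64 16 16 64
16  8  0  0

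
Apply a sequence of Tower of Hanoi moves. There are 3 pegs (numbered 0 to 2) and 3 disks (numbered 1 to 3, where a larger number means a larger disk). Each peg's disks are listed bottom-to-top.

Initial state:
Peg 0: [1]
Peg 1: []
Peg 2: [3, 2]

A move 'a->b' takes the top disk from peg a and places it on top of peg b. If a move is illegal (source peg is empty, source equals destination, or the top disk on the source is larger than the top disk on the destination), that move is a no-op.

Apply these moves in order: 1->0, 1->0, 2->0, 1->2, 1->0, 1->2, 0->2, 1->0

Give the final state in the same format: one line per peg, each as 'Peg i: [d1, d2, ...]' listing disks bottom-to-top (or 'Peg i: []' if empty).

Answer: Peg 0: []
Peg 1: []
Peg 2: [3, 2, 1]

Derivation:
After move 1 (1->0):
Peg 0: [1]
Peg 1: []
Peg 2: [3, 2]

After move 2 (1->0):
Peg 0: [1]
Peg 1: []
Peg 2: [3, 2]

After move 3 (2->0):
Peg 0: [1]
Peg 1: []
Peg 2: [3, 2]

After move 4 (1->2):
Peg 0: [1]
Peg 1: []
Peg 2: [3, 2]

After move 5 (1->0):
Peg 0: [1]
Peg 1: []
Peg 2: [3, 2]

After move 6 (1->2):
Peg 0: [1]
Peg 1: []
Peg 2: [3, 2]

After move 7 (0->2):
Peg 0: []
Peg 1: []
Peg 2: [3, 2, 1]

After move 8 (1->0):
Peg 0: []
Peg 1: []
Peg 2: [3, 2, 1]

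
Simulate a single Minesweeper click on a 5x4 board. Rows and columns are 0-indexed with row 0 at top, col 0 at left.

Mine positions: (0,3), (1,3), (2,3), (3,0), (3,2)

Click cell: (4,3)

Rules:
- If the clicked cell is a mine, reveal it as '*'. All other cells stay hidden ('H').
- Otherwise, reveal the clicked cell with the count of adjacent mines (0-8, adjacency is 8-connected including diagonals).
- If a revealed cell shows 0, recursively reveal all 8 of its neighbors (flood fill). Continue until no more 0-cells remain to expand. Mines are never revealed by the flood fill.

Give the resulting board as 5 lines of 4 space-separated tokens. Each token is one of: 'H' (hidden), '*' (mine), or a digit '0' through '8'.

H H H H
H H H H
H H H H
H H H H
H H H 1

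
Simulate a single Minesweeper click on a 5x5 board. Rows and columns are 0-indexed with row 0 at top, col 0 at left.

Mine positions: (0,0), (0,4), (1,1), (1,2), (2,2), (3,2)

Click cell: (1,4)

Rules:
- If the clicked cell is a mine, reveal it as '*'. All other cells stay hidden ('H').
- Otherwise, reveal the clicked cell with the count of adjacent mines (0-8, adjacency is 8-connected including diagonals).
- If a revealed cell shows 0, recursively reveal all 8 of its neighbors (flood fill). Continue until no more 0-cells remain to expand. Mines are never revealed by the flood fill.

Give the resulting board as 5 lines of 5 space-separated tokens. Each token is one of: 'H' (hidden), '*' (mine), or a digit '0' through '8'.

H H H H H
H H H H 1
H H H H H
H H H H H
H H H H H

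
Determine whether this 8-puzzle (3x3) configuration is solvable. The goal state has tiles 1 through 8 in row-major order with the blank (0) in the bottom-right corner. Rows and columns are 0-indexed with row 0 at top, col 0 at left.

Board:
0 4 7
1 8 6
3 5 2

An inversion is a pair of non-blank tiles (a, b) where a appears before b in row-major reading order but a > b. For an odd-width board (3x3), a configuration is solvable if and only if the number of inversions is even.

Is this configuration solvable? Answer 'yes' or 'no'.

Answer: no

Derivation:
Inversions (pairs i<j in row-major order where tile[i] > tile[j] > 0): 17
17 is odd, so the puzzle is not solvable.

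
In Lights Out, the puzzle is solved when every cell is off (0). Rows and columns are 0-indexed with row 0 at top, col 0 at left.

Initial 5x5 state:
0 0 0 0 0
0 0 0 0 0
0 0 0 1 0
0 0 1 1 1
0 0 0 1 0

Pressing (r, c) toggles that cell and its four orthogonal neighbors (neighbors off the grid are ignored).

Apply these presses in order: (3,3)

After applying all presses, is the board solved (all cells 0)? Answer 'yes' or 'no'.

After press 1 at (3,3):
0 0 0 0 0
0 0 0 0 0
0 0 0 0 0
0 0 0 0 0
0 0 0 0 0

Lights still on: 0

Answer: yes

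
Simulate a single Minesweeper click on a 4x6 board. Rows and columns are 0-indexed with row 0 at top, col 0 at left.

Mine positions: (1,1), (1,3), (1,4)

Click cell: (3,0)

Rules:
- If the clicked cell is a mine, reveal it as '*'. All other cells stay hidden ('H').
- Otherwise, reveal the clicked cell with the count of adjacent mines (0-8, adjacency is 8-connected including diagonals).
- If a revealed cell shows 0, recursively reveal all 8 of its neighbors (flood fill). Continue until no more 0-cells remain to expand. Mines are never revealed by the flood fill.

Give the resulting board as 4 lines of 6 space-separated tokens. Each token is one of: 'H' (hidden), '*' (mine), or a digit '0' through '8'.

H H H H H H
H H H H H H
1 1 2 2 2 1
0 0 0 0 0 0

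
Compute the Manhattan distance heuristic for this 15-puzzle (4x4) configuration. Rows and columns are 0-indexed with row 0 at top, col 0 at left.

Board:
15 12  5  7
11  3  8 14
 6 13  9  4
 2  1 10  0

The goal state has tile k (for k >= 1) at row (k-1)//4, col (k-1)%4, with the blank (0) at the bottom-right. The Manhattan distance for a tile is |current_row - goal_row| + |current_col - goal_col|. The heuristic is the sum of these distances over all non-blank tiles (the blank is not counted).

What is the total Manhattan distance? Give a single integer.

Answer: 42

Derivation:
Tile 15: at (0,0), goal (3,2), distance |0-3|+|0-2| = 5
Tile 12: at (0,1), goal (2,3), distance |0-2|+|1-3| = 4
Tile 5: at (0,2), goal (1,0), distance |0-1|+|2-0| = 3
Tile 7: at (0,3), goal (1,2), distance |0-1|+|3-2| = 2
Tile 11: at (1,0), goal (2,2), distance |1-2|+|0-2| = 3
Tile 3: at (1,1), goal (0,2), distance |1-0|+|1-2| = 2
Tile 8: at (1,2), goal (1,3), distance |1-1|+|2-3| = 1
Tile 14: at (1,3), goal (3,1), distance |1-3|+|3-1| = 4
Tile 6: at (2,0), goal (1,1), distance |2-1|+|0-1| = 2
Tile 13: at (2,1), goal (3,0), distance |2-3|+|1-0| = 2
Tile 9: at (2,2), goal (2,0), distance |2-2|+|2-0| = 2
Tile 4: at (2,3), goal (0,3), distance |2-0|+|3-3| = 2
Tile 2: at (3,0), goal (0,1), distance |3-0|+|0-1| = 4
Tile 1: at (3,1), goal (0,0), distance |3-0|+|1-0| = 4
Tile 10: at (3,2), goal (2,1), distance |3-2|+|2-1| = 2
Sum: 5 + 4 + 3 + 2 + 3 + 2 + 1 + 4 + 2 + 2 + 2 + 2 + 4 + 4 + 2 = 42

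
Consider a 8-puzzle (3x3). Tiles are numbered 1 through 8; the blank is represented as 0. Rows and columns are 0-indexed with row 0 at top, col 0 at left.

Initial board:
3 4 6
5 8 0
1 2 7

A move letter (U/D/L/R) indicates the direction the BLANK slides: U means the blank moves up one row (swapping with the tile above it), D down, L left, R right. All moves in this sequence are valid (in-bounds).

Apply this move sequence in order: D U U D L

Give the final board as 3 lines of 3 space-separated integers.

Answer: 3 4 6
5 0 8
1 2 7

Derivation:
After move 1 (D):
3 4 6
5 8 7
1 2 0

After move 2 (U):
3 4 6
5 8 0
1 2 7

After move 3 (U):
3 4 0
5 8 6
1 2 7

After move 4 (D):
3 4 6
5 8 0
1 2 7

After move 5 (L):
3 4 6
5 0 8
1 2 7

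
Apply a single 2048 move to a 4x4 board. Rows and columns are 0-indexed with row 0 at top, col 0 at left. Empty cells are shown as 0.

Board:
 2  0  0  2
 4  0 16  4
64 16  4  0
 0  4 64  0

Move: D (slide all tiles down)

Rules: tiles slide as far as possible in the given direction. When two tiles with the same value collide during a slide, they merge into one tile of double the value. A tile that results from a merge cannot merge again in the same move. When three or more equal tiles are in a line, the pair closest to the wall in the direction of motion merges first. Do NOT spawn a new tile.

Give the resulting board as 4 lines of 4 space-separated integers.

Slide down:
col 0: [2, 4, 64, 0] -> [0, 2, 4, 64]
col 1: [0, 0, 16, 4] -> [0, 0, 16, 4]
col 2: [0, 16, 4, 64] -> [0, 16, 4, 64]
col 3: [2, 4, 0, 0] -> [0, 0, 2, 4]

Answer:  0  0  0  0
 2  0 16  0
 4 16  4  2
64  4 64  4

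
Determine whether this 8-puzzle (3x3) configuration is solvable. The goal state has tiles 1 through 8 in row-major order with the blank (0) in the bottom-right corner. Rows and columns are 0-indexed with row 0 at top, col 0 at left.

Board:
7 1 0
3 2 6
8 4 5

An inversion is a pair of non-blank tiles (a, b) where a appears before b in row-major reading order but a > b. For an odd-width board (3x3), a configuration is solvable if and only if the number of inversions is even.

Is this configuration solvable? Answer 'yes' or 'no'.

Inversions (pairs i<j in row-major order where tile[i] > tile[j] > 0): 11
11 is odd, so the puzzle is not solvable.

Answer: no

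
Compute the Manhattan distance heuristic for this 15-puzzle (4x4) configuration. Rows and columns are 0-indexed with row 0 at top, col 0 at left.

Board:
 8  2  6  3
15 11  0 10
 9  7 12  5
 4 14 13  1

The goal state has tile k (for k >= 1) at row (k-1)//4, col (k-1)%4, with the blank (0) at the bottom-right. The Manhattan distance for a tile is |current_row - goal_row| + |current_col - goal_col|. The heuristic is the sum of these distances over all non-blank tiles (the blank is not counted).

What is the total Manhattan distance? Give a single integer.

Tile 8: (0,0)->(1,3) = 4
Tile 2: (0,1)->(0,1) = 0
Tile 6: (0,2)->(1,1) = 2
Tile 3: (0,3)->(0,2) = 1
Tile 15: (1,0)->(3,2) = 4
Tile 11: (1,1)->(2,2) = 2
Tile 10: (1,3)->(2,1) = 3
Tile 9: (2,0)->(2,0) = 0
Tile 7: (2,1)->(1,2) = 2
Tile 12: (2,2)->(2,3) = 1
Tile 5: (2,3)->(1,0) = 4
Tile 4: (3,0)->(0,3) = 6
Tile 14: (3,1)->(3,1) = 0
Tile 13: (3,2)->(3,0) = 2
Tile 1: (3,3)->(0,0) = 6
Sum: 4 + 0 + 2 + 1 + 4 + 2 + 3 + 0 + 2 + 1 + 4 + 6 + 0 + 2 + 6 = 37

Answer: 37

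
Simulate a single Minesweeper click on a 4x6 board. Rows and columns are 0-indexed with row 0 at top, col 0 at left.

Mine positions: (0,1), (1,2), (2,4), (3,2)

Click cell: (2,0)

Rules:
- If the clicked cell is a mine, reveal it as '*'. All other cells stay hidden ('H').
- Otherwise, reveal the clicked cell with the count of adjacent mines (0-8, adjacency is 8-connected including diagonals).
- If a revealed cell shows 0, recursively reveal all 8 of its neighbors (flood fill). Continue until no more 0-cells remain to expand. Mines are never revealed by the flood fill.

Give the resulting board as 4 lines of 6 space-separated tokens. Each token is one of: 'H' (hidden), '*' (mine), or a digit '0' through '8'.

H H H H H H
1 2 H H H H
0 2 H H H H
0 1 H H H H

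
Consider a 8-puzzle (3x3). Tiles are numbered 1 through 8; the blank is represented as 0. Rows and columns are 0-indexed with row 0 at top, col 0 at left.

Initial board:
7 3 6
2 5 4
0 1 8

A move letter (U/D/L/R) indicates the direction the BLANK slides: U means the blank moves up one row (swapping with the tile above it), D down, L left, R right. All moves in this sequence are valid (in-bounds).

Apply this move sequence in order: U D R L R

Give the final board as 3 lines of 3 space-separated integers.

Answer: 7 3 6
2 5 4
1 0 8

Derivation:
After move 1 (U):
7 3 6
0 5 4
2 1 8

After move 2 (D):
7 3 6
2 5 4
0 1 8

After move 3 (R):
7 3 6
2 5 4
1 0 8

After move 4 (L):
7 3 6
2 5 4
0 1 8

After move 5 (R):
7 3 6
2 5 4
1 0 8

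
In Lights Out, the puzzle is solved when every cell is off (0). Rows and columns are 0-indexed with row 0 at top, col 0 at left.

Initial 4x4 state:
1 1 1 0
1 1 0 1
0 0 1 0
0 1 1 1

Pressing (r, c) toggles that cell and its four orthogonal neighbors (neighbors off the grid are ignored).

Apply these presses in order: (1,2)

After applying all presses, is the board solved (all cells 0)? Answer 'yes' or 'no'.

After press 1 at (1,2):
1 1 0 0
1 0 1 0
0 0 0 0
0 1 1 1

Lights still on: 7

Answer: no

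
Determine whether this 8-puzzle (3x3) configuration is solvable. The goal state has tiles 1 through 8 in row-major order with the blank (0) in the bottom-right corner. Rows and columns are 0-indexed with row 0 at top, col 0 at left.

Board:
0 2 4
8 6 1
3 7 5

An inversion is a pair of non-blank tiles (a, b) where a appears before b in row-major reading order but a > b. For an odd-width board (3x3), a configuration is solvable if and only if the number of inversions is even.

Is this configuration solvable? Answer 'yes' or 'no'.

Inversions (pairs i<j in row-major order where tile[i] > tile[j] > 0): 12
12 is even, so the puzzle is solvable.

Answer: yes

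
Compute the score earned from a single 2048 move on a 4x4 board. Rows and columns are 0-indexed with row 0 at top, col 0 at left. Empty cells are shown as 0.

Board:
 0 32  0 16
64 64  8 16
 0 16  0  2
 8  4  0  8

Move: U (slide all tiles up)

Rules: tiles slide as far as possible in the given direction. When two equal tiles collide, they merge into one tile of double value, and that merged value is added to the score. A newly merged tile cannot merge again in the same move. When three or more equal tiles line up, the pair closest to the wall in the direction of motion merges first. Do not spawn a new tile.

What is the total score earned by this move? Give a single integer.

Answer: 32

Derivation:
Slide up:
col 0: [0, 64, 0, 8] -> [64, 8, 0, 0]  score +0 (running 0)
col 1: [32, 64, 16, 4] -> [32, 64, 16, 4]  score +0 (running 0)
col 2: [0, 8, 0, 0] -> [8, 0, 0, 0]  score +0 (running 0)
col 3: [16, 16, 2, 8] -> [32, 2, 8, 0]  score +32 (running 32)
Board after move:
64 32  8 32
 8 64  0  2
 0 16  0  8
 0  4  0  0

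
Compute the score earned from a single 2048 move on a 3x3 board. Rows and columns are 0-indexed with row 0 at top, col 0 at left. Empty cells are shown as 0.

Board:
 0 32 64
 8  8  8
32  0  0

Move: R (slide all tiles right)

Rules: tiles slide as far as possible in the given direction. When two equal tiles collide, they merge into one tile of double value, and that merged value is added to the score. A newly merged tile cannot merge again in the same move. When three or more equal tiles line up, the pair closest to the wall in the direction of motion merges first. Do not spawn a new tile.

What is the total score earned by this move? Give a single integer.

Answer: 16

Derivation:
Slide right:
row 0: [0, 32, 64] -> [0, 32, 64]  score +0 (running 0)
row 1: [8, 8, 8] -> [0, 8, 16]  score +16 (running 16)
row 2: [32, 0, 0] -> [0, 0, 32]  score +0 (running 16)
Board after move:
 0 32 64
 0  8 16
 0  0 32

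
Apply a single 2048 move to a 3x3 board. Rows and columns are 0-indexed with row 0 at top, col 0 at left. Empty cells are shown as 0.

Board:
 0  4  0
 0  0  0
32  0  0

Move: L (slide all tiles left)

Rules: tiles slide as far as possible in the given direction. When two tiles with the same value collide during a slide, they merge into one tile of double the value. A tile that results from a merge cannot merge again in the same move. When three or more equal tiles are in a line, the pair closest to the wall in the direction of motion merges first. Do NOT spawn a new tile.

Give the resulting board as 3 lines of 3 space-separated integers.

Answer:  4  0  0
 0  0  0
32  0  0

Derivation:
Slide left:
row 0: [0, 4, 0] -> [4, 0, 0]
row 1: [0, 0, 0] -> [0, 0, 0]
row 2: [32, 0, 0] -> [32, 0, 0]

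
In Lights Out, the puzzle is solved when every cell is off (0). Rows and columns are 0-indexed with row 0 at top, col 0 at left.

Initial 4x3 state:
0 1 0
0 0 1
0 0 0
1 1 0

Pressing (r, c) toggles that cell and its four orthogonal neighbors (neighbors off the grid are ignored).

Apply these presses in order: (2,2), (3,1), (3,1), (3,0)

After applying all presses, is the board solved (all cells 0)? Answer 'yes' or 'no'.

Answer: no

Derivation:
After press 1 at (2,2):
0 1 0
0 0 0
0 1 1
1 1 1

After press 2 at (3,1):
0 1 0
0 0 0
0 0 1
0 0 0

After press 3 at (3,1):
0 1 0
0 0 0
0 1 1
1 1 1

After press 4 at (3,0):
0 1 0
0 0 0
1 1 1
0 0 1

Lights still on: 5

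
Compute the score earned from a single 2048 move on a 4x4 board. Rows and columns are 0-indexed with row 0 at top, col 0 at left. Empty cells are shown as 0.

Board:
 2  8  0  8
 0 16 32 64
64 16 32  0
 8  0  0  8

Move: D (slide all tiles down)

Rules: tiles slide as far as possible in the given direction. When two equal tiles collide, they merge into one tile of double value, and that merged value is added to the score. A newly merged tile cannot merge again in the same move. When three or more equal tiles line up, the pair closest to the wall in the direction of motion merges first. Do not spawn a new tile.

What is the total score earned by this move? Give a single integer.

Answer: 96

Derivation:
Slide down:
col 0: [2, 0, 64, 8] -> [0, 2, 64, 8]  score +0 (running 0)
col 1: [8, 16, 16, 0] -> [0, 0, 8, 32]  score +32 (running 32)
col 2: [0, 32, 32, 0] -> [0, 0, 0, 64]  score +64 (running 96)
col 3: [8, 64, 0, 8] -> [0, 8, 64, 8]  score +0 (running 96)
Board after move:
 0  0  0  0
 2  0  0  8
64  8  0 64
 8 32 64  8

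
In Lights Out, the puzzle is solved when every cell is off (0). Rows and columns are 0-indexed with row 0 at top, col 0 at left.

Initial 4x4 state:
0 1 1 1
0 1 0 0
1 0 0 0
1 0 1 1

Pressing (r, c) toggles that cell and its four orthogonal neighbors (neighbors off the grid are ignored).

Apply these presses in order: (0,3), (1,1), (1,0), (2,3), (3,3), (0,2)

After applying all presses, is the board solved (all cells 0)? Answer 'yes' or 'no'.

After press 1 at (0,3):
0 1 0 0
0 1 0 1
1 0 0 0
1 0 1 1

After press 2 at (1,1):
0 0 0 0
1 0 1 1
1 1 0 0
1 0 1 1

After press 3 at (1,0):
1 0 0 0
0 1 1 1
0 1 0 0
1 0 1 1

After press 4 at (2,3):
1 0 0 0
0 1 1 0
0 1 1 1
1 0 1 0

After press 5 at (3,3):
1 0 0 0
0 1 1 0
0 1 1 0
1 0 0 1

After press 6 at (0,2):
1 1 1 1
0 1 0 0
0 1 1 0
1 0 0 1

Lights still on: 9

Answer: no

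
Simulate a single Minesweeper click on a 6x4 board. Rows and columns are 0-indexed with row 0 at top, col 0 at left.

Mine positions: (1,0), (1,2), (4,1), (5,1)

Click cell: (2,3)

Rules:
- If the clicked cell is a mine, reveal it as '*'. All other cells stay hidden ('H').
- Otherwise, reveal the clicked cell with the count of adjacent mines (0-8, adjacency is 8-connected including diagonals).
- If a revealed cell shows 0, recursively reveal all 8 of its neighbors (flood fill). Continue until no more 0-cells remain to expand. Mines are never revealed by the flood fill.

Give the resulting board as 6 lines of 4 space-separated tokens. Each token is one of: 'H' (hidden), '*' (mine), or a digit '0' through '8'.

H H H H
H H H H
H H H 1
H H H H
H H H H
H H H H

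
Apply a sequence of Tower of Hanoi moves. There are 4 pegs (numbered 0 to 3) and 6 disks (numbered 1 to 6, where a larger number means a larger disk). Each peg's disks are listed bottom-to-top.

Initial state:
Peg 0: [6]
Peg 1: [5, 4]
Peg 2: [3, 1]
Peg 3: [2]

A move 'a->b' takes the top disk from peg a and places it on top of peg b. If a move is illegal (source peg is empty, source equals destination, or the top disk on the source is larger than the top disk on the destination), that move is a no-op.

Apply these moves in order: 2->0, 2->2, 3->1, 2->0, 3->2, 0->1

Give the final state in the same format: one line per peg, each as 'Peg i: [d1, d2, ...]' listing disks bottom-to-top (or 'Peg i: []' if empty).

Answer: Peg 0: [6]
Peg 1: [5, 4, 2, 1]
Peg 2: [3]
Peg 3: []

Derivation:
After move 1 (2->0):
Peg 0: [6, 1]
Peg 1: [5, 4]
Peg 2: [3]
Peg 3: [2]

After move 2 (2->2):
Peg 0: [6, 1]
Peg 1: [5, 4]
Peg 2: [3]
Peg 3: [2]

After move 3 (3->1):
Peg 0: [6, 1]
Peg 1: [5, 4, 2]
Peg 2: [3]
Peg 3: []

After move 4 (2->0):
Peg 0: [6, 1]
Peg 1: [5, 4, 2]
Peg 2: [3]
Peg 3: []

After move 5 (3->2):
Peg 0: [6, 1]
Peg 1: [5, 4, 2]
Peg 2: [3]
Peg 3: []

After move 6 (0->1):
Peg 0: [6]
Peg 1: [5, 4, 2, 1]
Peg 2: [3]
Peg 3: []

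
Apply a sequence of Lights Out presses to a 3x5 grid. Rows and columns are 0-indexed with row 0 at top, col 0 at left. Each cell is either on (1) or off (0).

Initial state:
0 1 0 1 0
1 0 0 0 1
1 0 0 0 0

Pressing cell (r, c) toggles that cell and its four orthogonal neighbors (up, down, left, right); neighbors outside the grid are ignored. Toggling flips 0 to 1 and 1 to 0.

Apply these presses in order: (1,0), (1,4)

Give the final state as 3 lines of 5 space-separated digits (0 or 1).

After press 1 at (1,0):
1 1 0 1 0
0 1 0 0 1
0 0 0 0 0

After press 2 at (1,4):
1 1 0 1 1
0 1 0 1 0
0 0 0 0 1

Answer: 1 1 0 1 1
0 1 0 1 0
0 0 0 0 1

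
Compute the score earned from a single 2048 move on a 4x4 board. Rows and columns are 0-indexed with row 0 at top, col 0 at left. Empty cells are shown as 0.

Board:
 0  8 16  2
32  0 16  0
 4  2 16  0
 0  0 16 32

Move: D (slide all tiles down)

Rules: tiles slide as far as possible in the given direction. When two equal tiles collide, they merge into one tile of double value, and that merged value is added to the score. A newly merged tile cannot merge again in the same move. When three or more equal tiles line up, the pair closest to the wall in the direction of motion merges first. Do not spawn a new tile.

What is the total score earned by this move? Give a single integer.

Slide down:
col 0: [0, 32, 4, 0] -> [0, 0, 32, 4]  score +0 (running 0)
col 1: [8, 0, 2, 0] -> [0, 0, 8, 2]  score +0 (running 0)
col 2: [16, 16, 16, 16] -> [0, 0, 32, 32]  score +64 (running 64)
col 3: [2, 0, 0, 32] -> [0, 0, 2, 32]  score +0 (running 64)
Board after move:
 0  0  0  0
 0  0  0  0
32  8 32  2
 4  2 32 32

Answer: 64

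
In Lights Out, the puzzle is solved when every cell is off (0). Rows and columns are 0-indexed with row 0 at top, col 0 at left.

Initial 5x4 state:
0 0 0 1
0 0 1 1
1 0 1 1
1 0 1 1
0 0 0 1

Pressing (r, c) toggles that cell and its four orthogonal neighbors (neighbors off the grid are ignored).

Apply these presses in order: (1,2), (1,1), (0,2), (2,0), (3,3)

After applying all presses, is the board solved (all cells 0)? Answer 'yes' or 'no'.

Answer: yes

Derivation:
After press 1 at (1,2):
0 0 1 1
0 1 0 0
1 0 0 1
1 0 1 1
0 0 0 1

After press 2 at (1,1):
0 1 1 1
1 0 1 0
1 1 0 1
1 0 1 1
0 0 0 1

After press 3 at (0,2):
0 0 0 0
1 0 0 0
1 1 0 1
1 0 1 1
0 0 0 1

After press 4 at (2,0):
0 0 0 0
0 0 0 0
0 0 0 1
0 0 1 1
0 0 0 1

After press 5 at (3,3):
0 0 0 0
0 0 0 0
0 0 0 0
0 0 0 0
0 0 0 0

Lights still on: 0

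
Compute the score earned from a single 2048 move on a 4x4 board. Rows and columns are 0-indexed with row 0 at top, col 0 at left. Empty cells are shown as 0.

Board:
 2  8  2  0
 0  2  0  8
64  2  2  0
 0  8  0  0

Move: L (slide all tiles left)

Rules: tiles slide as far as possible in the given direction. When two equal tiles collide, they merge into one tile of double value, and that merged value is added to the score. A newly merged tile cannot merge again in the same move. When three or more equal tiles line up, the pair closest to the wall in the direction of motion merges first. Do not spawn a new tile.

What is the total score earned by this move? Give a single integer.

Slide left:
row 0: [2, 8, 2, 0] -> [2, 8, 2, 0]  score +0 (running 0)
row 1: [0, 2, 0, 8] -> [2, 8, 0, 0]  score +0 (running 0)
row 2: [64, 2, 2, 0] -> [64, 4, 0, 0]  score +4 (running 4)
row 3: [0, 8, 0, 0] -> [8, 0, 0, 0]  score +0 (running 4)
Board after move:
 2  8  2  0
 2  8  0  0
64  4  0  0
 8  0  0  0

Answer: 4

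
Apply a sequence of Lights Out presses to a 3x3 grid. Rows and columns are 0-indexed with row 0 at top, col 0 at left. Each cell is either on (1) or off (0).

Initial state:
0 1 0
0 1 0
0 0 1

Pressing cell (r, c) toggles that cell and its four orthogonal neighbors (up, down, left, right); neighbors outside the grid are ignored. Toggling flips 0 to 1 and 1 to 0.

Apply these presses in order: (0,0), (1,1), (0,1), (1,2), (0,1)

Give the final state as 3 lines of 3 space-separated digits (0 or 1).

Answer: 1 1 1
0 1 0
0 1 0

Derivation:
After press 1 at (0,0):
1 0 0
1 1 0
0 0 1

After press 2 at (1,1):
1 1 0
0 0 1
0 1 1

After press 3 at (0,1):
0 0 1
0 1 1
0 1 1

After press 4 at (1,2):
0 0 0
0 0 0
0 1 0

After press 5 at (0,1):
1 1 1
0 1 0
0 1 0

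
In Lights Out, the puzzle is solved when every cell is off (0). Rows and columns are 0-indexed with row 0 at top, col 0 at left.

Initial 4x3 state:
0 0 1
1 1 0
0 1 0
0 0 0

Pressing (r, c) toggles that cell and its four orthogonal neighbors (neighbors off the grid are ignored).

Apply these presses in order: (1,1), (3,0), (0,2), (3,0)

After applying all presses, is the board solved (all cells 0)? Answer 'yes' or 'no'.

After press 1 at (1,1):
0 1 1
0 0 1
0 0 0
0 0 0

After press 2 at (3,0):
0 1 1
0 0 1
1 0 0
1 1 0

After press 3 at (0,2):
0 0 0
0 0 0
1 0 0
1 1 0

After press 4 at (3,0):
0 0 0
0 0 0
0 0 0
0 0 0

Lights still on: 0

Answer: yes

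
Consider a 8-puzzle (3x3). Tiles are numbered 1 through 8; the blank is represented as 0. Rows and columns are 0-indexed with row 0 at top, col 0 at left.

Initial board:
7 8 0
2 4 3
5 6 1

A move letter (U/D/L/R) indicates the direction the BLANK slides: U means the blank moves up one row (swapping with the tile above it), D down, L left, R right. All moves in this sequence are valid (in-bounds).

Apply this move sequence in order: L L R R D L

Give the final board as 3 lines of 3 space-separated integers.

After move 1 (L):
7 0 8
2 4 3
5 6 1

After move 2 (L):
0 7 8
2 4 3
5 6 1

After move 3 (R):
7 0 8
2 4 3
5 6 1

After move 4 (R):
7 8 0
2 4 3
5 6 1

After move 5 (D):
7 8 3
2 4 0
5 6 1

After move 6 (L):
7 8 3
2 0 4
5 6 1

Answer: 7 8 3
2 0 4
5 6 1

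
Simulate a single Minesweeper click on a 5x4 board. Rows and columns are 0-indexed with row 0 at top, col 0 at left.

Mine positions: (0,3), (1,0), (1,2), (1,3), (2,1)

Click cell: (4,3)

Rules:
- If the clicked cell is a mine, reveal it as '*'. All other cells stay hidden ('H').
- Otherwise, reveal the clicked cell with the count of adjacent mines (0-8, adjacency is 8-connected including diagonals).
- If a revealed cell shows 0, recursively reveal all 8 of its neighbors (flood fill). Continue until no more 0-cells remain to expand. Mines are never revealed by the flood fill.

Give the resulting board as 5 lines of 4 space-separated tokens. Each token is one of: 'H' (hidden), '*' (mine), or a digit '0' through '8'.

H H H H
H H H H
H H 3 2
1 1 1 0
0 0 0 0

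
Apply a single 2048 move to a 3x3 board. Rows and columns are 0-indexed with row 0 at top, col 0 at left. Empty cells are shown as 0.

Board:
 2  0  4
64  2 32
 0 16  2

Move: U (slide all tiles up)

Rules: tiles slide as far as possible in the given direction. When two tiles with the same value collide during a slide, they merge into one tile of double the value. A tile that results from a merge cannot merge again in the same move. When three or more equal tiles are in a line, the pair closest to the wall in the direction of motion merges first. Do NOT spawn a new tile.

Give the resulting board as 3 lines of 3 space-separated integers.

Answer:  2  2  4
64 16 32
 0  0  2

Derivation:
Slide up:
col 0: [2, 64, 0] -> [2, 64, 0]
col 1: [0, 2, 16] -> [2, 16, 0]
col 2: [4, 32, 2] -> [4, 32, 2]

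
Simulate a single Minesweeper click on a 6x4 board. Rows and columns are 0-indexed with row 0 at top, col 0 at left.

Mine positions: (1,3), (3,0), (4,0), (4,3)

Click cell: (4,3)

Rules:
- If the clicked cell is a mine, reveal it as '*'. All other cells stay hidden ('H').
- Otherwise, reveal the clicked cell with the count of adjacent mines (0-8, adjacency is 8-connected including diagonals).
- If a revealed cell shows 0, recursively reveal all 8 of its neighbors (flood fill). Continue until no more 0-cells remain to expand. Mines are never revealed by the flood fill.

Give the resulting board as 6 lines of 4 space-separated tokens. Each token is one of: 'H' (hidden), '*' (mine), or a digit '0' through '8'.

H H H H
H H H H
H H H H
H H H H
H H H *
H H H H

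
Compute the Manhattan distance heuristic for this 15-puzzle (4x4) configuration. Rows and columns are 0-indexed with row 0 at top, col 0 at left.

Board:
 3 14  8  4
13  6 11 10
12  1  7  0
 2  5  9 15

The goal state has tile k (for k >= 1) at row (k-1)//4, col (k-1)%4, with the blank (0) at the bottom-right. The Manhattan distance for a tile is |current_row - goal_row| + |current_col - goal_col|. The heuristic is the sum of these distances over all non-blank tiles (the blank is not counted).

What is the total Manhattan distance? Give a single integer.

Tile 3: at (0,0), goal (0,2), distance |0-0|+|0-2| = 2
Tile 14: at (0,1), goal (3,1), distance |0-3|+|1-1| = 3
Tile 8: at (0,2), goal (1,3), distance |0-1|+|2-3| = 2
Tile 4: at (0,3), goal (0,3), distance |0-0|+|3-3| = 0
Tile 13: at (1,0), goal (3,0), distance |1-3|+|0-0| = 2
Tile 6: at (1,1), goal (1,1), distance |1-1|+|1-1| = 0
Tile 11: at (1,2), goal (2,2), distance |1-2|+|2-2| = 1
Tile 10: at (1,3), goal (2,1), distance |1-2|+|3-1| = 3
Tile 12: at (2,0), goal (2,3), distance |2-2|+|0-3| = 3
Tile 1: at (2,1), goal (0,0), distance |2-0|+|1-0| = 3
Tile 7: at (2,2), goal (1,2), distance |2-1|+|2-2| = 1
Tile 2: at (3,0), goal (0,1), distance |3-0|+|0-1| = 4
Tile 5: at (3,1), goal (1,0), distance |3-1|+|1-0| = 3
Tile 9: at (3,2), goal (2,0), distance |3-2|+|2-0| = 3
Tile 15: at (3,3), goal (3,2), distance |3-3|+|3-2| = 1
Sum: 2 + 3 + 2 + 0 + 2 + 0 + 1 + 3 + 3 + 3 + 1 + 4 + 3 + 3 + 1 = 31

Answer: 31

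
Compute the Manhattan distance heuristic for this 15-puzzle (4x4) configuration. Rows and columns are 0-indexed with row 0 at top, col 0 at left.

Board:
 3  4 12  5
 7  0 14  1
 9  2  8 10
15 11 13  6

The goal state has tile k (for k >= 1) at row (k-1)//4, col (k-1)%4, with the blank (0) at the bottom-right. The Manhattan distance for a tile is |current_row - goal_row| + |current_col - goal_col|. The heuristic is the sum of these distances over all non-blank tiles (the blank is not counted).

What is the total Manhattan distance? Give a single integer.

Tile 3: (0,0)->(0,2) = 2
Tile 4: (0,1)->(0,3) = 2
Tile 12: (0,2)->(2,3) = 3
Tile 5: (0,3)->(1,0) = 4
Tile 7: (1,0)->(1,2) = 2
Tile 14: (1,2)->(3,1) = 3
Tile 1: (1,3)->(0,0) = 4
Tile 9: (2,0)->(2,0) = 0
Tile 2: (2,1)->(0,1) = 2
Tile 8: (2,2)->(1,3) = 2
Tile 10: (2,3)->(2,1) = 2
Tile 15: (3,0)->(3,2) = 2
Tile 11: (3,1)->(2,2) = 2
Tile 13: (3,2)->(3,0) = 2
Tile 6: (3,3)->(1,1) = 4
Sum: 2 + 2 + 3 + 4 + 2 + 3 + 4 + 0 + 2 + 2 + 2 + 2 + 2 + 2 + 4 = 36

Answer: 36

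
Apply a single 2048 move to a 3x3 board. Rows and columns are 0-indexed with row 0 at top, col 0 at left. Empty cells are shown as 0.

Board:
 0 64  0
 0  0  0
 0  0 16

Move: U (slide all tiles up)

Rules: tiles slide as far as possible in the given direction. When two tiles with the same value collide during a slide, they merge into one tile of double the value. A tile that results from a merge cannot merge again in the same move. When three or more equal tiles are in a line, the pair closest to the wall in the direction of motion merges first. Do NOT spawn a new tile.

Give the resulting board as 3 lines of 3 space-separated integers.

Slide up:
col 0: [0, 0, 0] -> [0, 0, 0]
col 1: [64, 0, 0] -> [64, 0, 0]
col 2: [0, 0, 16] -> [16, 0, 0]

Answer:  0 64 16
 0  0  0
 0  0  0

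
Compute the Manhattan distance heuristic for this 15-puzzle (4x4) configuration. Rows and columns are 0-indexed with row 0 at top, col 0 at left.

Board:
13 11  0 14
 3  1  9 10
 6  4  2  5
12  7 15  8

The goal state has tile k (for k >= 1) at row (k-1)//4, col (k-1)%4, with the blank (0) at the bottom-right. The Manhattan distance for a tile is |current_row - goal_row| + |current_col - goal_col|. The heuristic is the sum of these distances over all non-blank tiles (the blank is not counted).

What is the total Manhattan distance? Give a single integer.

Tile 13: at (0,0), goal (3,0), distance |0-3|+|0-0| = 3
Tile 11: at (0,1), goal (2,2), distance |0-2|+|1-2| = 3
Tile 14: at (0,3), goal (3,1), distance |0-3|+|3-1| = 5
Tile 3: at (1,0), goal (0,2), distance |1-0|+|0-2| = 3
Tile 1: at (1,1), goal (0,0), distance |1-0|+|1-0| = 2
Tile 9: at (1,2), goal (2,0), distance |1-2|+|2-0| = 3
Tile 10: at (1,3), goal (2,1), distance |1-2|+|3-1| = 3
Tile 6: at (2,0), goal (1,1), distance |2-1|+|0-1| = 2
Tile 4: at (2,1), goal (0,3), distance |2-0|+|1-3| = 4
Tile 2: at (2,2), goal (0,1), distance |2-0|+|2-1| = 3
Tile 5: at (2,3), goal (1,0), distance |2-1|+|3-0| = 4
Tile 12: at (3,0), goal (2,3), distance |3-2|+|0-3| = 4
Tile 7: at (3,1), goal (1,2), distance |3-1|+|1-2| = 3
Tile 15: at (3,2), goal (3,2), distance |3-3|+|2-2| = 0
Tile 8: at (3,3), goal (1,3), distance |3-1|+|3-3| = 2
Sum: 3 + 3 + 5 + 3 + 2 + 3 + 3 + 2 + 4 + 3 + 4 + 4 + 3 + 0 + 2 = 44

Answer: 44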